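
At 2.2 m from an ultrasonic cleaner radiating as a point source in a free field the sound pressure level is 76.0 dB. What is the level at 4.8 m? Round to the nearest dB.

69 dB

Point-source attenuation: ΔL = 20·log₁₀(r₂/r₁) = 20·log₁₀(4.8/2.2) = 6.776 dB.
L₂ = 76.0 − 20·log₁₀(4.8/2.2) = 76.0 − 6.776 = 69.22 dB.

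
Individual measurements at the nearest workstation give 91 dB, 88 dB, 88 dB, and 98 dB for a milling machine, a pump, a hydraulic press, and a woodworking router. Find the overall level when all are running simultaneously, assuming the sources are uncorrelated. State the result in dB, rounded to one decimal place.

99.5 dB

Incoherent sources combine by intensity addition: L_total = 10·log₁₀(Σ 10^(L_i/10)).
Σ 10^(L/10) = 10^(91/10) + 10^(88/10) + 10^(88/10) + 10^(98/10) = 8.830e+09.
L_total = 10·log₁₀(8.830e+09) = 99.46 dB.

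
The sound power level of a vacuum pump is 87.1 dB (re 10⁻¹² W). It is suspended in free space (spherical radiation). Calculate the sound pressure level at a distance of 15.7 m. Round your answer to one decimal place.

52.2 dB

Free-field spherical radiation: L_p = L_w − 10·log₁₀(4π·r²), r = 15.7 m.
4π·r² = 3097 m², 10·log₁₀ of that is 34.910 dB.
L_p = 87.1 − 34.910 = 52.19 dB.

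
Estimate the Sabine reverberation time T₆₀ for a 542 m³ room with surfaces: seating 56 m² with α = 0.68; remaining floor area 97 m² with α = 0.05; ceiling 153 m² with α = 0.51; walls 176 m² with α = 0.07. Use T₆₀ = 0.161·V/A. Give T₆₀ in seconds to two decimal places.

Summing Sᵢαᵢ: 56·0.68 + 97·0.05 + 153·0.51 + 176·0.07 = 133.28 m².
T₆₀ = 0.161·V/A = 0.161·542/133.28 = 0.655 s.

0.65 s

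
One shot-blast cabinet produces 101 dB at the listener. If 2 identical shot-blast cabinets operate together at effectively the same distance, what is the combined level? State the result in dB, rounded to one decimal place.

With 2 equal, uncorrelated contributions the intensity is 2× that of one unit, giving a rise of 10·log₁₀ 2.
L_total = 101 + 10·log₁₀(2) = 101 + 3.010 = 104.01 dB.

104.0 dB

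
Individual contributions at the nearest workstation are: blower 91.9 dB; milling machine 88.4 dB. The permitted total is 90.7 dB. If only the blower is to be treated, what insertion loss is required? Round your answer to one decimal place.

5.1 dB

The untreated sources together contribute 10^(88.4/10) = 6.918e+08, i.e. 88.40 dB.
The limit corresponds to 10^(90.7/10) = 1.175e+09; subtracting the fixed part leaves 4.831e+08 for the blower, i.e. 86.84 dB.
So the blower must be reduced from 91.9 to 86.84 dB: IL = 5.06 dB.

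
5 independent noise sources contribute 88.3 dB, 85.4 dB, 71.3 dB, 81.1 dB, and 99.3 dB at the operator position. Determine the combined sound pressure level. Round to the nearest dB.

Incoherent sources combine by intensity addition: L_total = 10·log₁₀(Σ 10^(L_i/10)).
Σ 10^(L/10) = 10^(88.3/10) + 10^(85.4/10) + 10^(71.3/10) + 10^(81.1/10) + 10^(99.3/10) = 9.677e+09.
L_total = 10·log₁₀(9.677e+09) = 99.86 dB.

100 dB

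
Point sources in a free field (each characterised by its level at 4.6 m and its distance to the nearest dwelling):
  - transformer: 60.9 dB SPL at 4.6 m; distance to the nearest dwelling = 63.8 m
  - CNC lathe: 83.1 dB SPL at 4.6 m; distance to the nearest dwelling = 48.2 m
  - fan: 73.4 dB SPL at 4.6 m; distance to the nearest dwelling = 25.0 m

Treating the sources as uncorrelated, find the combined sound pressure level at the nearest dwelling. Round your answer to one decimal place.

64.2 dB SPL

First find each source's level at the receiver (point-source: −20·log₁₀(r/r_ref)), then combine on an intensity basis.
transformer: 60.9 − 20·log₁₀(63.8/4.6) = 60.9 − 22.84 = 38.06 dB SPL.
CNC lathe: 83.1 − 20·log₁₀(48.2/4.6) = 83.1 − 20.41 = 62.69 dB SPL.
fan: 73.4 − 20·log₁₀(25.0/4.6) = 73.4 − 14.70 = 58.70 dB SPL.
Σ 10^(L/10) = 2.607e+06 → L_total = 10·log₁₀(2.607e+06) = 64.16 dB SPL.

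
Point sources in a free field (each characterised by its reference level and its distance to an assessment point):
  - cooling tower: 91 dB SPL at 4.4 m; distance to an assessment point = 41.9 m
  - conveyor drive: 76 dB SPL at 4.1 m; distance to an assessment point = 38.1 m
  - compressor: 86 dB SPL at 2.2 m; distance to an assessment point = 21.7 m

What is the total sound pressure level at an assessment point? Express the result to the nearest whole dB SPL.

73 dB SPL

First find each source's level at the receiver (point-source: −20·log₁₀(r/r_ref)), then combine on an intensity basis.
cooling tower: 91 − 20·log₁₀(41.9/4.4) = 91 − 19.58 = 71.42 dB SPL.
conveyor drive: 76 − 20·log₁₀(38.1/4.1) = 76 − 19.36 = 56.64 dB SPL.
compressor: 86 − 20·log₁₀(21.7/2.2) = 86 − 19.88 = 66.12 dB SPL.
Σ 10^(L/10) = 1.844e+07 → L_total = 10·log₁₀(1.844e+07) = 72.66 dB SPL.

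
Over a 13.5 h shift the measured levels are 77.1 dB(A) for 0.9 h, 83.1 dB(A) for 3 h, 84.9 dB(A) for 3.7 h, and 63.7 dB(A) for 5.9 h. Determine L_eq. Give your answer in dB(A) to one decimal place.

The energy average is taken in the linear domain: L_eq = 10·log₁₀[(Σ tᵢ·10^(Lᵢ/10))/T], T = 13.5 h.
Σ tᵢ·10^(Lᵢ/10) = 0.9·10^(77.1/10) + 3·10^(83.1/10) + 3.7·10^(84.9/10) + 5.9·10^(63.7/10) = 1.816e+09.
L_eq = 10·log₁₀(1.816e+09/13.5) = 81.29 dB(A).

81.3 dB(A)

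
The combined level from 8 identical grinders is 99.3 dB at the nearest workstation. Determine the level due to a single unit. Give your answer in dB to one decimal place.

Dividing the total intensity by 8 lowers the level by 10·log₁₀ 8 = 9.031 dB: L₁ = 99.3 − 9.031.

90.3 dB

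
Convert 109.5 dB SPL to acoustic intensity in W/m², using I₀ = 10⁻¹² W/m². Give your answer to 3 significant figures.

0.0891 W/m²

I/I₀ = 10^(109.5/10) = 8.913e+10, so I = 8.913e+10 × 10⁻¹² W/m².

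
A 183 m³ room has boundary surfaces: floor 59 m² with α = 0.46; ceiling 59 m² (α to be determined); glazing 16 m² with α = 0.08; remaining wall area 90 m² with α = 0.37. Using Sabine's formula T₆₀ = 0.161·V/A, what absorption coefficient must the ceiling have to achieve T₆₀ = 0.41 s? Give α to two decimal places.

0.17

From T₆₀ = 0.161·V/A, the target T₆₀ = 0.41 s needs A = 0.161·183/0.41 = 71.86 m².
Absorption from the other surfaces = 59·0.46 + 16·0.08 + 90·0.37 = 61.72 m², so the ceiling must supply 10.14 m² over 59 m².
α = 10.14/59 = 0.172.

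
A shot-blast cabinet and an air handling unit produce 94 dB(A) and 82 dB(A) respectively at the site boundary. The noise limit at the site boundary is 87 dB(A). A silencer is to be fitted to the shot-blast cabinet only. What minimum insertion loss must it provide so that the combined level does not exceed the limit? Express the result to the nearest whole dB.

The untreated sources together contribute 10^(82/10) = 1.585e+08, i.e. 82.00 dB(A).
To meet 87 dB(A) overall, the treated shot-blast cabinet may contribute at most 10^(87/10) − 1.585e+08 = 3.427e+08, i.e. 85.35 dB(A).
Required insertion loss = 94 − 85.35 = 8.65 dB.

9 dB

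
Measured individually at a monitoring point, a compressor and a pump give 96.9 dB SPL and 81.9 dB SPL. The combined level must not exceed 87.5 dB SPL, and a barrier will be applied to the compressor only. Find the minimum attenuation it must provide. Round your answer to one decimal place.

10.8 dB

Everything except the compressor sums to 10^(81.9/10) = 1.549e+08 in linear terms, 81.90 dB SPL.
To meet 87.5 dB SPL overall, the treated compressor may contribute at most 10^(87.5/10) − 1.549e+08 = 4.075e+08, i.e. 86.10 dB SPL.
Required insertion loss = 96.9 − 86.10 = 10.80 dB.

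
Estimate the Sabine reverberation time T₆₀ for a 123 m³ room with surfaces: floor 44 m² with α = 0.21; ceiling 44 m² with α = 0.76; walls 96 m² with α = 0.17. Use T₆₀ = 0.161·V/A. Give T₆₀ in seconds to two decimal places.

Summing Sᵢαᵢ: 44·0.21 + 44·0.76 + 96·0.17 = 59.00 m².
T₆₀ = 0.161·V/A = 0.161·123/59.00 = 0.336 s.

0.34 s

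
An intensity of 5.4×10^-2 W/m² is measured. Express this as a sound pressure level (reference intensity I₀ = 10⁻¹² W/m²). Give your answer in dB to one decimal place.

107.3 dB

I/I₀ = 5.4×10^-2/10⁻¹² = 5.4×10^10, and L = 10·log₁₀(I/I₀).
L = 10·(0.7324 + 10) = 107.32 dB.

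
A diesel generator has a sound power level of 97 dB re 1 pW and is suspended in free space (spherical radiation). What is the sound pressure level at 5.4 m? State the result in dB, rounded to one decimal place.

Free-field spherical radiation: L_p = L_w − 10·log₁₀(4π·r²), r = 5.4 m.
4π·r² = 366.4 m², 10·log₁₀ of that is 25.640 dB.
L_p = 97 − 25.640 = 71.36 dB.

71.4 dB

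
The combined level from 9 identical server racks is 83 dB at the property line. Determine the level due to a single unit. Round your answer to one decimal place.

73.5 dB

9 equal contributions raise the level by 10·log₁₀ 9 = 9.542 dB, so each unit alone gives 83 − 9.542.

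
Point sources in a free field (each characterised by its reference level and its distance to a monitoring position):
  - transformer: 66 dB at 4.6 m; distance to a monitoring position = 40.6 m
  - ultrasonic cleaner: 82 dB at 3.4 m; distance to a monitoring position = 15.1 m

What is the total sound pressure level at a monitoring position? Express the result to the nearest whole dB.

Apply inverse-square spreading to bring every level to the receiver, then sum 10^(L/10).
transformer: 66 − 20·log₁₀(40.6/4.6) = 66 − 18.92 = 47.08 dB.
ultrasonic cleaner: 82 − 20·log₁₀(15.1/3.4) = 82 − 12.95 = 69.05 dB.
Σ 10^(L/10) = 8.086e+06 → L_total = 10·log₁₀(8.086e+06) = 69.08 dB.

69 dB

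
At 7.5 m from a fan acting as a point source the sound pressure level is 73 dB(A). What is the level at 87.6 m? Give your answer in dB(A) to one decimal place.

Point-source attenuation: ΔL = 20·log₁₀(r₂/r₁) = 20·log₁₀(87.6/7.5) = 21.349 dB.
L₂ = 73 − 20·log₁₀(87.6/7.5) = 73 − 21.349 = 51.65 dB(A).

51.7 dB(A)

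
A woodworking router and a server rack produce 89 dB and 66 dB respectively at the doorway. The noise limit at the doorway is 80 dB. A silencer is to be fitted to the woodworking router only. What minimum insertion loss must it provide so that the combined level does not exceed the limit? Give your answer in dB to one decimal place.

The untreated sources together contribute 10^(66/10) = 3.981e+06, i.e. 66.00 dB.
The limit corresponds to 10^(80/10) = 1.000e+08; subtracting the fixed part leaves 9.602e+07 for the woodworking router, i.e. 79.82 dB.
Required insertion loss = 89 − 79.82 = 9.18 dB.

9.2 dB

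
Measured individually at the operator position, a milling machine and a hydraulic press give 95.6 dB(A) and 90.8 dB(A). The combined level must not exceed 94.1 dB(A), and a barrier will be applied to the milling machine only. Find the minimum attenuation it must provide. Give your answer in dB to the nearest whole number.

Everything except the milling machine sums to 10^(90.8/10) = 1.202e+09 in linear terms, 90.80 dB(A).
The limit corresponds to 10^(94.1/10) = 2.570e+09; subtracting the fixed part leaves 1.368e+09 for the milling machine, i.e. 91.36 dB(A).
So the milling machine must be reduced from 95.6 to 91.36 dB(A): IL = 4.24 dB.

4 dB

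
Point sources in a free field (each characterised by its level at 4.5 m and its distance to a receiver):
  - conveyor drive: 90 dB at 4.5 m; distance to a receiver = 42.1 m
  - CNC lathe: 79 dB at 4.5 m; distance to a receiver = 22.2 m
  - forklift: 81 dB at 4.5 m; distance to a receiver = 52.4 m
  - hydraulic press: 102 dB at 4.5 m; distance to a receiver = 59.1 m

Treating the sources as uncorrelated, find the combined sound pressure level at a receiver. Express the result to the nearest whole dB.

First find each source's level at the receiver (point-source: −20·log₁₀(r/r_ref)), then combine on an intensity basis.
conveyor drive: 90 − 20·log₁₀(42.1/4.5) = 90 − 19.42 = 70.58 dB.
CNC lathe: 79 − 20·log₁₀(22.2/4.5) = 79 − 13.86 = 65.14 dB.
forklift: 81 − 20·log₁₀(52.4/4.5) = 81 − 21.32 = 59.68 dB.
hydraulic press: 102 − 20·log₁₀(59.1/4.5) = 102 − 22.37 = 79.63 dB.
Σ 10^(L/10) = 1.075e+08 → L_total = 10·log₁₀(1.075e+08) = 80.31 dB.

80 dB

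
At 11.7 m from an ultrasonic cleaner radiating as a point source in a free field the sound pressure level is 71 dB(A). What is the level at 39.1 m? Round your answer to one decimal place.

Point-source attenuation: ΔL = 20·log₁₀(r₂/r₁) = 20·log₁₀(39.1/11.7) = 10.480 dB.
L₂ = 71 − 20·log₁₀(39.1/11.7) = 71 − 10.480 = 60.52 dB(A).

60.5 dB(A)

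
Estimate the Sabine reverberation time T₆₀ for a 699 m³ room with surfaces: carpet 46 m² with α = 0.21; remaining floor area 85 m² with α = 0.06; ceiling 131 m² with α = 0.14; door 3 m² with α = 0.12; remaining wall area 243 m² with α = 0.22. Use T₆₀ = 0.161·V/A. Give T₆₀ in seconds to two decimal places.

Summing Sᵢαᵢ: 46·0.21 + 85·0.06 + 131·0.14 + 3·0.12 + 243·0.22 = 86.92 m².
T₆₀ = 0.161·V/A = 0.161·699/86.92 = 1.295 s.

1.29 s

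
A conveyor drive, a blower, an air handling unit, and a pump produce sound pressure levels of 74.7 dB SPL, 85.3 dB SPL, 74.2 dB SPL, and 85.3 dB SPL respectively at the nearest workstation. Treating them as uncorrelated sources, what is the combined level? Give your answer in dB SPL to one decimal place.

For uncorrelated sources the intensities add, so convert each level to linear form, sum, and take 10·log₁₀ of the total.
Σ 10^(L/10) = 10^(74.7/10) + 10^(85.3/10) + 10^(74.2/10) + 10^(85.3/10) = 7.335e+08.
L_total = 10·log₁₀(7.335e+08) = 88.65 dB SPL.

88.7 dB SPL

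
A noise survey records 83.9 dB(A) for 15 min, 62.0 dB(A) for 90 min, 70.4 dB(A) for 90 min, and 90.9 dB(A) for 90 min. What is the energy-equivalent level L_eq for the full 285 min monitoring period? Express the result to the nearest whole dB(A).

86 dB(A)

The energy average is taken in the linear domain: L_eq = 10·log₁₀[(Σ tᵢ·10^(Lᵢ/10))/T], T = 285 min.
Σ tᵢ·10^(Lᵢ/10) = 15·10^(83.9/10) + 90·10^(62.0/10) + 90·10^(70.4/10) + 90·10^(90.9/10) = 1.155e+11.
L_eq = 10·log₁₀(1.155e+11/285) = 86.08 dB(A).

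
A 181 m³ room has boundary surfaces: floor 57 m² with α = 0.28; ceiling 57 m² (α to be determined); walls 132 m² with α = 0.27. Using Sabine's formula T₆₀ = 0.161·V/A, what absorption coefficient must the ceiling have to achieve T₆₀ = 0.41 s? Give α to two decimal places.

A = 0.161·V/T₆₀ = 0.161·181/0.41 = 71.08 m² sabins.
Absorption from the other surfaces = 57·0.28 + 132·0.27 = 51.60 m², so the ceiling must supply 19.48 m² over 57 m².
α = 19.48/57 = 0.342.

0.34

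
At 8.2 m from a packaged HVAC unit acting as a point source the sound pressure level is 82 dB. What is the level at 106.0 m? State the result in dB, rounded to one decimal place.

59.8 dB

Point-source attenuation: ΔL = 20·log₁₀(r₂/r₁) = 20·log₁₀(106.0/8.2) = 22.230 dB.
L₂ = 82 − 20·log₁₀(106.0/8.2) = 82 − 22.230 = 59.77 dB.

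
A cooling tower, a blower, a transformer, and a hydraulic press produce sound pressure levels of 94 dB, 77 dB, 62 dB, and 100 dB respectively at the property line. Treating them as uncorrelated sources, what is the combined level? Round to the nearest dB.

101 dB

Incoherent sources combine by intensity addition: L_total = 10·log₁₀(Σ 10^(L_i/10)).
Σ 10^(L/10) = 10^(94/10) + 10^(77/10) + 10^(62/10) + 10^(100/10) = 1.256e+10.
L_total = 10·log₁₀(1.256e+10) = 100.99 dB.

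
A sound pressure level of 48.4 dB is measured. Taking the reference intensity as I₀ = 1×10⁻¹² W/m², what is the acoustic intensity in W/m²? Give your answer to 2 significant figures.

6.9e-08 W/m²

I/I₀ = 10^(48.4/10) = 6.918e+04, so I = 6.918e+04 × 10⁻¹² W/m².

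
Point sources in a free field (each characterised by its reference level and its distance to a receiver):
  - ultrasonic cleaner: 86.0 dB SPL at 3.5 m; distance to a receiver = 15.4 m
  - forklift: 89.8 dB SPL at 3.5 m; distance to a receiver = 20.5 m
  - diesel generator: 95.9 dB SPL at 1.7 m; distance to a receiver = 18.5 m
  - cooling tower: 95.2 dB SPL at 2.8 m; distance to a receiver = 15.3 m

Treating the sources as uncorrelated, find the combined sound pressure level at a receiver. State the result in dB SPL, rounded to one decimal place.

First find each source's level at the receiver (point-source: −20·log₁₀(r/r_ref)), then combine on an intensity basis.
ultrasonic cleaner: 86.0 − 20·log₁₀(15.4/3.5) = 86.0 − 12.87 = 73.13 dB SPL.
forklift: 89.8 − 20·log₁₀(20.5/3.5) = 89.8 − 15.35 = 74.45 dB SPL.
diesel generator: 95.9 − 20·log₁₀(18.5/1.7) = 95.9 − 20.73 = 75.17 dB SPL.
cooling tower: 95.2 − 20·log₁₀(15.3/2.8) = 95.2 − 14.75 = 80.45 dB SPL.
Σ 10^(L/10) = 1.922e+08 → L_total = 10·log₁₀(1.922e+08) = 82.84 dB SPL.

82.8 dB SPL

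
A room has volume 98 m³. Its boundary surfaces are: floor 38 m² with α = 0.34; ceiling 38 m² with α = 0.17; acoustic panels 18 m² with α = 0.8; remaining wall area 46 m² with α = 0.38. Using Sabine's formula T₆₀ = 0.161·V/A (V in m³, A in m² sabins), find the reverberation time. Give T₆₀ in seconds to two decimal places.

0.31 s

Summing Sᵢαᵢ: 38·0.34 + 38·0.17 + 18·0.8 + 46·0.38 = 51.26 m².
T₆₀ = 0.161 × 98 / 51.26 = 0.308 s.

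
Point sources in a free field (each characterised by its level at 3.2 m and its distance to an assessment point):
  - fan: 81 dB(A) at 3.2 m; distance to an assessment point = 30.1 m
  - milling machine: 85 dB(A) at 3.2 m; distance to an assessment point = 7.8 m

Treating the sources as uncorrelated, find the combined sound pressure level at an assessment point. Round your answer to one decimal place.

Apply inverse-square spreading to bring every level to the receiver, then sum 10^(L/10).
fan: 81 − 20·log₁₀(30.1/3.2) = 81 − 19.47 = 61.53 dB(A).
milling machine: 85 − 20·log₁₀(7.8/3.2) = 85 − 7.74 = 77.26 dB(A).
Σ 10^(L/10) = 5.465e+07 → L_total = 10·log₁₀(5.465e+07) = 77.38 dB(A).

77.4 dB(A)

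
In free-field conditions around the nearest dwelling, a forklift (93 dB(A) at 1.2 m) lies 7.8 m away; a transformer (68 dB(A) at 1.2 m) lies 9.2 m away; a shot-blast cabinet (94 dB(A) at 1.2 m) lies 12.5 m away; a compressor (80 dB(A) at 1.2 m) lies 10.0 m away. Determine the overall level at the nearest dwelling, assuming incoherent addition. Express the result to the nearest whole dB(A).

Propagate each source to the receiver with L = L_ref − 20·log₁₀(r/r_ref), then add intensities.
forklift: 93 − 20·log₁₀(7.8/1.2) = 93 − 16.26 = 76.74 dB(A).
transformer: 68 − 20·log₁₀(9.2/1.2) = 68 − 17.69 = 50.31 dB(A).
shot-blast cabinet: 94 − 20·log₁₀(12.5/1.2) = 94 − 20.35 = 73.65 dB(A).
compressor: 80 − 20·log₁₀(10.0/1.2) = 80 − 18.42 = 61.58 dB(A).
Σ 10^(L/10) = 7.192e+07 → L_total = 10·log₁₀(7.192e+07) = 78.57 dB(A).

79 dB(A)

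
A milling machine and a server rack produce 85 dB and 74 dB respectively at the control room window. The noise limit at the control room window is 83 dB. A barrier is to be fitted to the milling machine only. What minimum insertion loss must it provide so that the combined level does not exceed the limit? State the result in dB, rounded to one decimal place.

2.6 dB

The untreated sources together contribute 10^(74/10) = 2.512e+07, i.e. 74.00 dB.
The limit corresponds to 10^(83/10) = 1.995e+08; subtracting the fixed part leaves 1.744e+08 for the milling machine, i.e. 82.42 dB.
Required insertion loss = 85 − 82.42 = 2.58 dB.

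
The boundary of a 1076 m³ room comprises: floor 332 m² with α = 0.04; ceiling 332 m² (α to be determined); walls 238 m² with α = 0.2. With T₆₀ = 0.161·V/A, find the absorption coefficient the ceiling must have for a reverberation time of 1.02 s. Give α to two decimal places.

Required total absorption A = 0.161·1076/1.02 = 169.84 m².
Absorption from the other surfaces = 332·0.04 + 238·0.2 = 60.88 m², so the ceiling must supply 108.96 m² over 332 m².
α = 108.96/332 = 0.328.

0.33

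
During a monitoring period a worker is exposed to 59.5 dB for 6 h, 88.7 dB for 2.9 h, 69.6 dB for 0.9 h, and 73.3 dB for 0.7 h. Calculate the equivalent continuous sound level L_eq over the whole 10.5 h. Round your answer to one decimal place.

83.2 dB

Weight each interval's intensity by its duration and average over T = 10.5 h:
Σ tᵢ·10^(Lᵢ/10) = 6·10^(59.5/10) + 2.9·10^(88.7/10) + 0.9·10^(69.6/10) + 0.7·10^(73.3/10) = 2.178e+09.
L_eq = 10·log₁₀(2.178e+09/10.5) = 83.17 dB.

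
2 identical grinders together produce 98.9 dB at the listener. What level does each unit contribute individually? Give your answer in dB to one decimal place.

95.9 dB

Dividing the total intensity by 2 lowers the level by 10·log₁₀ 2 = 3.010 dB: L₁ = 98.9 − 3.010.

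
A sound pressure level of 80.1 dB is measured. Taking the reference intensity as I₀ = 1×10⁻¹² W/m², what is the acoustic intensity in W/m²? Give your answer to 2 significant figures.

0.00010 W/m²

I/I₀ = 10^(80.1/10) = 1.023e+08, so I = 1.023e+08 × 10⁻¹² W/m².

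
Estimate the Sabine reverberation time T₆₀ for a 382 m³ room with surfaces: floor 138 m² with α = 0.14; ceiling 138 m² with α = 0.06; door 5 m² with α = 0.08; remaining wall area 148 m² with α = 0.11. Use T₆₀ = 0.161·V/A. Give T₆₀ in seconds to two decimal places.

1.39 s

Summing Sᵢαᵢ: 138·0.14 + 138·0.06 + 5·0.08 + 148·0.11 = 44.28 m².
T₆₀ = 0.161 × 382 / 44.28 = 1.389 s.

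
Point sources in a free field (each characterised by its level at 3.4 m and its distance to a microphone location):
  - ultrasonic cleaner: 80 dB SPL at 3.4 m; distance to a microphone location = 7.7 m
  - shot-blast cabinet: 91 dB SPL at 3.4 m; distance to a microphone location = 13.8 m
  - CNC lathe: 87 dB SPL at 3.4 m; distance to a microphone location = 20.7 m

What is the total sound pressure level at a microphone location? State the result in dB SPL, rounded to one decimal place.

80.4 dB SPL

Apply inverse-square spreading to bring every level to the receiver, then sum 10^(L/10).
ultrasonic cleaner: 80 − 20·log₁₀(7.7/3.4) = 80 − 7.10 = 72.90 dB SPL.
shot-blast cabinet: 91 − 20·log₁₀(13.8/3.4) = 91 − 12.17 = 78.83 dB SPL.
CNC lathe: 87 − 20·log₁₀(20.7/3.4) = 87 − 15.69 = 71.31 dB SPL.
Σ 10^(L/10) = 1.094e+08 → L_total = 10·log₁₀(1.094e+08) = 80.39 dB SPL.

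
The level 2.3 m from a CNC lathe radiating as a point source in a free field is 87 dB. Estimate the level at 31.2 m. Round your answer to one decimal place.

Point-source attenuation: ΔL = 20·log₁₀(r₂/r₁) = 20·log₁₀(31.2/2.3) = 22.649 dB.
L₂ = 87 − 20·log₁₀(31.2/2.3) = 87 − 22.649 = 64.35 dB.

64.4 dB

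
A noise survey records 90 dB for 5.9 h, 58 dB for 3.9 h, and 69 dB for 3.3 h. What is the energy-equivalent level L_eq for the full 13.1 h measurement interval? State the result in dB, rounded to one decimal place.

86.6 dB

L_eq = 10·log₁₀[(1/T)·Σ tᵢ·10^(Lᵢ/10)] with T = 13.1 h.
Σ tᵢ·10^(Lᵢ/10) = 5.9·10^(90/10) + 3.9·10^(58/10) + 3.3·10^(69/10) = 5.929e+09.
L_eq = 10·log₁₀(5.929e+09/13.1) = 86.56 dB.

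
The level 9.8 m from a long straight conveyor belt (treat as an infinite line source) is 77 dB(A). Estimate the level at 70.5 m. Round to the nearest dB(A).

68 dB(A)

For a line source, L₂ = L₁ − 10·log₁₀(r₂/r₁).
L₂ = 77 − 10·log₁₀(70.5/9.8) = 77 − 8.570 = 68.43 dB(A).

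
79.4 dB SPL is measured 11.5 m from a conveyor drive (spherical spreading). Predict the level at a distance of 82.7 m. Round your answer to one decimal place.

62.3 dB SPL

For a point source, L₂ = L₁ − 20·log₁₀(r₂/r₁).
L₂ = 79.4 − 20·log₁₀(82.7/11.5) = 79.4 − 17.136 = 62.26 dB SPL.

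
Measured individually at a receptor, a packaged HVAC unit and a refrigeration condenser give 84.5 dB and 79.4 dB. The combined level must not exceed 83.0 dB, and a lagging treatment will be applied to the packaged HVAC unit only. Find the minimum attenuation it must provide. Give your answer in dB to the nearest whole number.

Fixed contribution from the other source: Σ 10^(L/10) = 10^(79.4/10) = 8.710e+07 (79.40 dB).
The limit corresponds to 10^(83.0/10) = 1.995e+08; subtracting the fixed part leaves 1.124e+08 for the packaged HVAC unit, i.e. 80.51 dB.
Required insertion loss = 84.5 − 80.51 = 3.99 dB.

4 dB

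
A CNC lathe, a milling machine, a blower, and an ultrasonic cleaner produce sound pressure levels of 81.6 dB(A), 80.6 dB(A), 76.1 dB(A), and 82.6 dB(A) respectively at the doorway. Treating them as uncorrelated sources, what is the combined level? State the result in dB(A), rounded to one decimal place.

For uncorrelated sources the intensities add, so convert each level to linear form, sum, and take 10·log₁₀ of the total.
Σ 10^(L/10) = 10^(81.6/10) + 10^(80.6/10) + 10^(76.1/10) + 10^(82.6/10) = 4.821e+08.
L_total = 10·log₁₀(4.821e+08) = 86.83 dB(A).

86.8 dB(A)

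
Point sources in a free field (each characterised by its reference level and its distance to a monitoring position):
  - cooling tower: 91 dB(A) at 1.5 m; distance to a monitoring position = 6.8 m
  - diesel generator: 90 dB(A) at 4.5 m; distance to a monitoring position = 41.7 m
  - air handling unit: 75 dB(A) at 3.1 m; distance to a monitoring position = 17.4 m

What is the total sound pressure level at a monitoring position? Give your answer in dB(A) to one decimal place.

Propagate each source to the receiver with L = L_ref − 20·log₁₀(r/r_ref), then add intensities.
cooling tower: 91 − 20·log₁₀(6.8/1.5) = 91 − 13.13 = 77.87 dB(A).
diesel generator: 90 − 20·log₁₀(41.7/4.5) = 90 − 19.34 = 70.66 dB(A).
air handling unit: 75 − 20·log₁₀(17.4/3.1) = 75 − 14.98 = 60.02 dB(A).
Σ 10^(L/10) = 7.391e+07 → L_total = 10·log₁₀(7.391e+07) = 78.69 dB(A).

78.7 dB(A)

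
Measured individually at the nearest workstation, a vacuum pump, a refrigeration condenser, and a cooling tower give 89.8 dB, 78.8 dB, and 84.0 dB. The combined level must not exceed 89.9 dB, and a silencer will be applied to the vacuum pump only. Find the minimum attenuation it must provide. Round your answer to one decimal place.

1.7 dB

Fixed contribution from the other sources: Σ 10^(L/10) = 10^(78.8/10) + 10^(84.0/10) = 3.270e+08 (85.15 dB).
The limit corresponds to 10^(89.9/10) = 9.772e+08; subtracting the fixed part leaves 6.502e+08 for the vacuum pump, i.e. 88.13 dB.
So the vacuum pump must be reduced from 89.8 to 88.13 dB: IL = 1.67 dB.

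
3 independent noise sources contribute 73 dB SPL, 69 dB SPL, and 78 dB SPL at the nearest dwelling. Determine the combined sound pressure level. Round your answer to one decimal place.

79.6 dB SPL

Incoherent sources combine by intensity addition: L_total = 10·log₁₀(Σ 10^(L_i/10)).
Σ 10^(L/10) = 10^(73/10) + 10^(69/10) + 10^(78/10) = 9.099e+07.
L_total = 10·log₁₀(9.099e+07) = 79.59 dB SPL.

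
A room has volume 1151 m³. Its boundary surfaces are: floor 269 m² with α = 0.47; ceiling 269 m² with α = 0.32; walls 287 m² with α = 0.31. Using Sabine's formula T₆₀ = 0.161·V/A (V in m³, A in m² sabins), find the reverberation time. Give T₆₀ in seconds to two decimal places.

0.61 s

A = Σ Sᵢαᵢ = 269·0.47 + 269·0.32 + 287·0.31 = 301.48 m².
T₆₀ = 0.161 × 1151 / 301.48 = 0.615 s.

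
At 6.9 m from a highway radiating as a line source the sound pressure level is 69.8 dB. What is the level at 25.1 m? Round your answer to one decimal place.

64.2 dB

Line-source attenuation: ΔL = 10·log₁₀(r₂/r₁) = 10·log₁₀(25.1/6.9) = 5.608 dB.
L₂ = 69.8 − 10·log₁₀(25.1/6.9) = 69.8 − 5.608 = 64.19 dB.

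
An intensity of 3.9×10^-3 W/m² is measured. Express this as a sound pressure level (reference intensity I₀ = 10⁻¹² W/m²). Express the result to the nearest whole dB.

I/I₀ = 3.9×10^-3/10⁻¹² = 3.9×10^9, and L = 10·log₁₀(I/I₀).
L = 10·(0.5911 + 9) = 95.91 dB.

96 dB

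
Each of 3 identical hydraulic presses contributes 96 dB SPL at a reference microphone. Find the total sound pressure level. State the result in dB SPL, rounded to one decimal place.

100.8 dB SPL

With 3 equal, uncorrelated contributions the intensity is 3× that of one unit, giving a rise of 10·log₁₀ 3.
L_total = 96 + 10·log₁₀(3) = 96 + 4.771 = 100.77 dB SPL.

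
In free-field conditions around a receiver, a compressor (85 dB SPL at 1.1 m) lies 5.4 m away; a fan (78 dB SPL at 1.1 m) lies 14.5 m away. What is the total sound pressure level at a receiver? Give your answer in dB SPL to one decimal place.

Propagate each source to the receiver with L = L_ref − 20·log₁₀(r/r_ref), then add intensities.
compressor: 85 − 20·log₁₀(5.4/1.1) = 85 − 13.82 = 71.18 dB SPL.
fan: 78 − 20·log₁₀(14.5/1.1) = 78 − 22.40 = 55.60 dB SPL.
Σ 10^(L/10) = 1.349e+07 → L_total = 10·log₁₀(1.349e+07) = 71.30 dB SPL.

71.3 dB SPL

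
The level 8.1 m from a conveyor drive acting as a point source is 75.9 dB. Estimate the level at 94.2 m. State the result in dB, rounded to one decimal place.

54.6 dB

Spherical spreading from a point source gives a 20·log₁₀(r₂/r₁) drop.
L₂ = 75.9 − 20·log₁₀(94.2/8.1) = 75.9 − 21.311 = 54.59 dB.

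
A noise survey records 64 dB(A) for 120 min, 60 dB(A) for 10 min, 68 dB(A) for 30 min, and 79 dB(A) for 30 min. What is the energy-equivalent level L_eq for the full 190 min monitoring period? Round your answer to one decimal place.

The energy average is taken in the linear domain: L_eq = 10·log₁₀[(Σ tᵢ·10^(Lᵢ/10))/T], T = 190 min.
Σ tᵢ·10^(Lᵢ/10) = 120·10^(64/10) + 10·10^(60/10) + 30·10^(68/10) + 30·10^(79/10) = 2.884e+09.
L_eq = 10·log₁₀(2.884e+09/190) = 71.81 dB(A).

71.8 dB(A)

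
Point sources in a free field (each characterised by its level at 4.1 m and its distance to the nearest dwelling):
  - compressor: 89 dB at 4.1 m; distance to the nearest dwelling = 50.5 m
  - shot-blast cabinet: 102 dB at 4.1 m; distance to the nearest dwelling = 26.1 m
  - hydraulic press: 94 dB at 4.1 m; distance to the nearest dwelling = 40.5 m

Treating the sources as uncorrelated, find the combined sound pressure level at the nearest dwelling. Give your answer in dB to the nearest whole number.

86 dB

Apply inverse-square spreading to bring every level to the receiver, then sum 10^(L/10).
compressor: 89 − 20·log₁₀(50.5/4.1) = 89 − 21.81 = 67.19 dB.
shot-blast cabinet: 102 − 20·log₁₀(26.1/4.1) = 102 − 16.08 = 85.92 dB.
hydraulic press: 94 − 20·log₁₀(40.5/4.1) = 94 − 19.89 = 74.11 dB.
Σ 10^(L/10) = 4.221e+08 → L_total = 10·log₁₀(4.221e+08) = 86.25 dB.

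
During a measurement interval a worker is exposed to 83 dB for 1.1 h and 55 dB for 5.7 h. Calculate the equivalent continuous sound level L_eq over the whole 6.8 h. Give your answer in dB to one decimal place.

L_eq = 10·log₁₀[(1/T)·Σ tᵢ·10^(Lᵢ/10)] with T = 6.8 h.
Σ tᵢ·10^(Lᵢ/10) = 1.1·10^(83/10) + 5.7·10^(55/10) = 2.213e+08.
L_eq = 10·log₁₀(2.213e+08/6.8) = 75.12 dB.

75.1 dB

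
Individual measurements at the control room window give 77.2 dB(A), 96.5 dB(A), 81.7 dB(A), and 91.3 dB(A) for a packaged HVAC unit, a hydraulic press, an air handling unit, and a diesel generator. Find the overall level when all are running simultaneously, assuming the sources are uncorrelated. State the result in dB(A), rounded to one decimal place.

97.8 dB(A)

Incoherent sources combine by intensity addition: L_total = 10·log₁₀(Σ 10^(L_i/10)).
Σ 10^(L/10) = 10^(77.2/10) + 10^(96.5/10) + 10^(81.7/10) + 10^(91.3/10) = 6.016e+09.
L_total = 10·log₁₀(6.016e+09) = 97.79 dB(A).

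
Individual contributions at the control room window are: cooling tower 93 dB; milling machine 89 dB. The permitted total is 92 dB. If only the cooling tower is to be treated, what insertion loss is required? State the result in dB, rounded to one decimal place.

The untreated sources together contribute 10^(89/10) = 7.943e+08, i.e. 89.00 dB.
The limit corresponds to 10^(92/10) = 1.585e+09; subtracting the fixed part leaves 7.906e+08 for the cooling tower, i.e. 88.98 dB.
Required insertion loss = 93 − 88.98 = 4.02 dB.

4.0 dB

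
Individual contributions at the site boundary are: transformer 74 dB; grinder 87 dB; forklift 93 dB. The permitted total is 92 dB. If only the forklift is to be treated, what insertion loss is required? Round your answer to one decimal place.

2.8 dB

The untreated sources together contribute 10^(74/10) + 10^(87/10) = 5.263e+08, i.e. 87.21 dB.
The limit corresponds to 10^(92/10) = 1.585e+09; subtracting the fixed part leaves 1.059e+09 for the forklift, i.e. 90.25 dB.
Required insertion loss = 93 − 90.25 = 2.75 dB.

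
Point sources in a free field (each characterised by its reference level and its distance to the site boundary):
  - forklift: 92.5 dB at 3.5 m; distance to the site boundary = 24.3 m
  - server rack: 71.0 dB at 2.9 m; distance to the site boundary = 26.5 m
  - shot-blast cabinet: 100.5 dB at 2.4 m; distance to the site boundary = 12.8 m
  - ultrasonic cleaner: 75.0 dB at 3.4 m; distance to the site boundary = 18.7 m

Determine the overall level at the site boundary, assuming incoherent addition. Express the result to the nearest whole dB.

86 dB

First find each source's level at the receiver (point-source: −20·log₁₀(r/r_ref)), then combine on an intensity basis.
forklift: 92.5 − 20·log₁₀(24.3/3.5) = 92.5 − 16.83 = 75.67 dB.
server rack: 71.0 − 20·log₁₀(26.5/2.9) = 71.0 − 19.22 = 51.78 dB.
shot-blast cabinet: 100.5 − 20·log₁₀(12.8/2.4) = 100.5 − 14.54 = 85.96 dB.
ultrasonic cleaner: 75.0 − 20·log₁₀(18.7/3.4) = 75.0 − 14.81 = 60.19 dB.
Σ 10^(L/10) = 4.325e+08 → L_total = 10·log₁₀(4.325e+08) = 86.36 dB.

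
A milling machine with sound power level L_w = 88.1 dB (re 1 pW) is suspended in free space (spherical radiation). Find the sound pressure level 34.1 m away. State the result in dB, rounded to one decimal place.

46.5 dB

L_p = L_w − 10·log₁₀(4π·r²) with r = 34.1 m.
4π·r² = 1.461e+04 m², 10·log₁₀ of that is 41.647 dB.
L_p = 88.1 − 41.647 = 46.45 dB.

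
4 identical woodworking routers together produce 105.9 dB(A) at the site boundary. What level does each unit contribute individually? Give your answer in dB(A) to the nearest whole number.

100 dB(A)

Dividing the total intensity by 4 lowers the level by 10·log₁₀ 4 = 6.021 dB: L₁ = 105.9 − 6.021.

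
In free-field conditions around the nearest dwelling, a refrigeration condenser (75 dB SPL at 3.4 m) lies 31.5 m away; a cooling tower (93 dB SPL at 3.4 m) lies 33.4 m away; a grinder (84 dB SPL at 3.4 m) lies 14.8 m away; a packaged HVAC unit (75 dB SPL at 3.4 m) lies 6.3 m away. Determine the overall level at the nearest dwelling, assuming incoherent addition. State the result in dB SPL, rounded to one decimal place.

76.4 dB SPL

Propagate each source to the receiver with L = L_ref − 20·log₁₀(r/r_ref), then add intensities.
refrigeration condenser: 75 − 20·log₁₀(31.5/3.4) = 75 − 19.34 = 55.66 dB SPL.
cooling tower: 93 − 20·log₁₀(33.4/3.4) = 93 − 19.85 = 73.15 dB SPL.
grinder: 84 − 20·log₁₀(14.8/3.4) = 84 − 12.78 = 71.22 dB SPL.
packaged HVAC unit: 75 − 20·log₁₀(6.3/3.4) = 75 − 5.36 = 69.64 dB SPL.
Σ 10^(L/10) = 4.351e+07 → L_total = 10·log₁₀(4.351e+07) = 76.39 dB SPL.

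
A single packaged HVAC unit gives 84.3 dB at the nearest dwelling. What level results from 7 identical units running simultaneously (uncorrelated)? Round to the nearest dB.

N identical incoherent sources raise the level by 10·log₁₀ N.
L_total = 84.3 + 10·log₁₀(7) = 84.3 + 8.451 = 92.75 dB.

93 dB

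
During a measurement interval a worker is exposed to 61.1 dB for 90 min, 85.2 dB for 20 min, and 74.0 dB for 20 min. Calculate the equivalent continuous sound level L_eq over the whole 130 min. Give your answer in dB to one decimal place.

77.5 dB

L_eq = 10·log₁₀[(1/T)·Σ tᵢ·10^(Lᵢ/10)] with T = 130 min.
Σ tᵢ·10^(Lᵢ/10) = 90·10^(61.1/10) + 20·10^(85.2/10) + 20·10^(74.0/10) = 7.241e+09.
L_eq = 10·log₁₀(7.241e+09/130) = 77.46 dB.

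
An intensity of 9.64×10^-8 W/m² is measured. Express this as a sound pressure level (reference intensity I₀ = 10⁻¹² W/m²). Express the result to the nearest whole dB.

Dividing by I₀ shifts the exponent by 12: I/I₀ = 9.64×10^4.
L = 10·(0.9841 + 4) = 49.84 dB.

50 dB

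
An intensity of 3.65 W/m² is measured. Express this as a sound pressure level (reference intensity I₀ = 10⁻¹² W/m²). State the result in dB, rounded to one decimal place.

I/I₀ = 3.65/10⁻¹² = 3.65×10^12, and L = 10·log₁₀(I/I₀).
L = 10·(0.5623 + 12) = 125.62 dB.

125.6 dB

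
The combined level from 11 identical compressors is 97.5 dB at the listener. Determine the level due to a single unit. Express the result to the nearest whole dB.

For N identical incoherent sources L_total = L₁ + 10·log₁₀ N, so L₁ = 97.5 − 10·log₁₀(11) = 97.5 − 10.414.

87 dB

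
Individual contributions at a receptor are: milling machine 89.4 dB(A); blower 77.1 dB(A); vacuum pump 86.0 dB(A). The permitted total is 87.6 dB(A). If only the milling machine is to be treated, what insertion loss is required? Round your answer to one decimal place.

8.4 dB

The untreated sources together contribute 10^(77.1/10) + 10^(86.0/10) = 4.494e+08, i.e. 86.53 dB(A).
To meet 87.6 dB(A) overall, the treated milling machine may contribute at most 10^(87.6/10) − 4.494e+08 = 1.260e+08, i.e. 81.01 dB(A).
So the milling machine must be reduced from 89.4 to 81.01 dB(A): IL = 8.39 dB.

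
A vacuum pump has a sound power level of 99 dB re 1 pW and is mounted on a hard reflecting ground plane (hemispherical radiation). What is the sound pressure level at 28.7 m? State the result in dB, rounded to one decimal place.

61.9 dB

Free-field hemispherical radiation: L_p = L_w − 10·log₁₀(2π·r²), r = 28.7 m.
2π·r² = 5175 m², 10·log₁₀ of that is 37.139 dB.
L_p = 99 − 37.139 = 61.86 dB.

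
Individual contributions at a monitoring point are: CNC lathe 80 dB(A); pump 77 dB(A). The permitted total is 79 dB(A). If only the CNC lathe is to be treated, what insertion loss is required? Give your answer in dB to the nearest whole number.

Everything except the CNC lathe sums to 10^(77/10) = 5.012e+07 in linear terms, 77.00 dB(A).
To meet 79 dB(A) overall, the treated CNC lathe may contribute at most 10^(79/10) − 5.012e+07 = 2.931e+07, i.e. 74.67 dB(A).
Required insertion loss = 80 − 74.67 = 5.33 dB.

5 dB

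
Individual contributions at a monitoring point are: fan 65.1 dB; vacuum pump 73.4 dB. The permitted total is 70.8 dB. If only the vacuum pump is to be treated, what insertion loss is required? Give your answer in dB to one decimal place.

4.0 dB

Everything except the vacuum pump sums to 10^(65.1/10) = 3.236e+06 in linear terms, 65.10 dB.
To meet 70.8 dB overall, the treated vacuum pump may contribute at most 10^(70.8/10) − 3.236e+06 = 8.787e+06, i.e. 69.44 dB.
Required insertion loss = 73.4 − 69.44 = 3.96 dB.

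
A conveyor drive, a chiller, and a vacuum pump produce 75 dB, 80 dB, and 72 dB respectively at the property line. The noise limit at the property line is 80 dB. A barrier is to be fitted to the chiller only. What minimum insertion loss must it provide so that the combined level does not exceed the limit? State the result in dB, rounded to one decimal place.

The untreated sources together contribute 10^(75/10) + 10^(72/10) = 4.747e+07, i.e. 76.76 dB.
The limit corresponds to 10^(80/10) = 1.000e+08; subtracting the fixed part leaves 5.253e+07 for the chiller, i.e. 77.20 dB.
Required insertion loss = 80 − 77.20 = 2.80 dB.

2.8 dB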